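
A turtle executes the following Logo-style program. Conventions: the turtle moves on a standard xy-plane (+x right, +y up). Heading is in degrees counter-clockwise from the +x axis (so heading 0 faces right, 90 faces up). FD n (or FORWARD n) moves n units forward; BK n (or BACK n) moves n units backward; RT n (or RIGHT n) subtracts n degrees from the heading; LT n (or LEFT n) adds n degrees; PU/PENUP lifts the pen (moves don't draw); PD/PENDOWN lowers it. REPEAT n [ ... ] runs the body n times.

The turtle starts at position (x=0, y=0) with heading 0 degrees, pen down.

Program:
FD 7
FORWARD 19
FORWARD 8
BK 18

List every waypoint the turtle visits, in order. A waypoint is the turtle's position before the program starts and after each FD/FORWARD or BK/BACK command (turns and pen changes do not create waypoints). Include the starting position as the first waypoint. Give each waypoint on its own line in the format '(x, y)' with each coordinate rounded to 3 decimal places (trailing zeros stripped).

Answer: (0, 0)
(7, 0)
(26, 0)
(34, 0)
(16, 0)

Derivation:
Executing turtle program step by step:
Start: pos=(0,0), heading=0, pen down
FD 7: (0,0) -> (7,0) [heading=0, draw]
FD 19: (7,0) -> (26,0) [heading=0, draw]
FD 8: (26,0) -> (34,0) [heading=0, draw]
BK 18: (34,0) -> (16,0) [heading=0, draw]
Final: pos=(16,0), heading=0, 4 segment(s) drawn
Waypoints (5 total):
(0, 0)
(7, 0)
(26, 0)
(34, 0)
(16, 0)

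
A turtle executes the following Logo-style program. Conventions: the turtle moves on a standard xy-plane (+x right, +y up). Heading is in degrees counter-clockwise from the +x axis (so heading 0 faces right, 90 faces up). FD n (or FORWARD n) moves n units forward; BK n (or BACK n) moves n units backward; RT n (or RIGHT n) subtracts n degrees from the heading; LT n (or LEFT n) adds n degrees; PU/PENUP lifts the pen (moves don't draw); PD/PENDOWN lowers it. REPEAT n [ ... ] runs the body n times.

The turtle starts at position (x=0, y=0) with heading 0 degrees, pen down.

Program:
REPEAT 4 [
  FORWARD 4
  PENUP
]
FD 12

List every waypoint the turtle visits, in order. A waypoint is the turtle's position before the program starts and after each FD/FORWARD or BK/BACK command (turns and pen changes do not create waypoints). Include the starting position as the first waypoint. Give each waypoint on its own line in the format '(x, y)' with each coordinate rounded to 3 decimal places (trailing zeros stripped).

Executing turtle program step by step:
Start: pos=(0,0), heading=0, pen down
REPEAT 4 [
  -- iteration 1/4 --
  FD 4: (0,0) -> (4,0) [heading=0, draw]
  PU: pen up
  -- iteration 2/4 --
  FD 4: (4,0) -> (8,0) [heading=0, move]
  PU: pen up
  -- iteration 3/4 --
  FD 4: (8,0) -> (12,0) [heading=0, move]
  PU: pen up
  -- iteration 4/4 --
  FD 4: (12,0) -> (16,0) [heading=0, move]
  PU: pen up
]
FD 12: (16,0) -> (28,0) [heading=0, move]
Final: pos=(28,0), heading=0, 1 segment(s) drawn
Waypoints (6 total):
(0, 0)
(4, 0)
(8, 0)
(12, 0)
(16, 0)
(28, 0)

Answer: (0, 0)
(4, 0)
(8, 0)
(12, 0)
(16, 0)
(28, 0)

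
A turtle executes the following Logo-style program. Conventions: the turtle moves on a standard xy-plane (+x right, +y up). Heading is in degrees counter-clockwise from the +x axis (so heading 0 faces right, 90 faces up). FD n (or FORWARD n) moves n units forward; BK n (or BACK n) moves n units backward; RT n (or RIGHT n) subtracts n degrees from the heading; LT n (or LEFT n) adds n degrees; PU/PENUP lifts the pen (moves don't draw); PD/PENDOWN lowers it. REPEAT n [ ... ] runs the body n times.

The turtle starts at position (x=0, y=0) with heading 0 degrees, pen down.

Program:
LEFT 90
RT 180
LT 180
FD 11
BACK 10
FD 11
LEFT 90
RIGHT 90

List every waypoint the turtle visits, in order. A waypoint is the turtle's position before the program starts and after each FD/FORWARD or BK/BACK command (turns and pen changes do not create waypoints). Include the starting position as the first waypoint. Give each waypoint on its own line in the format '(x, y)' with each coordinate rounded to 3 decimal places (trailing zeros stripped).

Executing turtle program step by step:
Start: pos=(0,0), heading=0, pen down
LT 90: heading 0 -> 90
RT 180: heading 90 -> 270
LT 180: heading 270 -> 90
FD 11: (0,0) -> (0,11) [heading=90, draw]
BK 10: (0,11) -> (0,1) [heading=90, draw]
FD 11: (0,1) -> (0,12) [heading=90, draw]
LT 90: heading 90 -> 180
RT 90: heading 180 -> 90
Final: pos=(0,12), heading=90, 3 segment(s) drawn
Waypoints (4 total):
(0, 0)
(0, 11)
(0, 1)
(0, 12)

Answer: (0, 0)
(0, 11)
(0, 1)
(0, 12)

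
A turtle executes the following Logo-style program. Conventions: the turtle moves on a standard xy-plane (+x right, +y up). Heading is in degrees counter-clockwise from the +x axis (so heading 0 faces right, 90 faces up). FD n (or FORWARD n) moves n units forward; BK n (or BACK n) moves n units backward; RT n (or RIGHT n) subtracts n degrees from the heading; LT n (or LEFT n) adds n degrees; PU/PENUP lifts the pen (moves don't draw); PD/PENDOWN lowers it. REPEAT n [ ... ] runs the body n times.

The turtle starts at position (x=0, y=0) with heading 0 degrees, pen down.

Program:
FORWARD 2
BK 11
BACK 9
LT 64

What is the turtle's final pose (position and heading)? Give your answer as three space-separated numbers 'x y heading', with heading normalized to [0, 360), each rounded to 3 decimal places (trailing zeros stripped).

Executing turtle program step by step:
Start: pos=(0,0), heading=0, pen down
FD 2: (0,0) -> (2,0) [heading=0, draw]
BK 11: (2,0) -> (-9,0) [heading=0, draw]
BK 9: (-9,0) -> (-18,0) [heading=0, draw]
LT 64: heading 0 -> 64
Final: pos=(-18,0), heading=64, 3 segment(s) drawn

Answer: -18 0 64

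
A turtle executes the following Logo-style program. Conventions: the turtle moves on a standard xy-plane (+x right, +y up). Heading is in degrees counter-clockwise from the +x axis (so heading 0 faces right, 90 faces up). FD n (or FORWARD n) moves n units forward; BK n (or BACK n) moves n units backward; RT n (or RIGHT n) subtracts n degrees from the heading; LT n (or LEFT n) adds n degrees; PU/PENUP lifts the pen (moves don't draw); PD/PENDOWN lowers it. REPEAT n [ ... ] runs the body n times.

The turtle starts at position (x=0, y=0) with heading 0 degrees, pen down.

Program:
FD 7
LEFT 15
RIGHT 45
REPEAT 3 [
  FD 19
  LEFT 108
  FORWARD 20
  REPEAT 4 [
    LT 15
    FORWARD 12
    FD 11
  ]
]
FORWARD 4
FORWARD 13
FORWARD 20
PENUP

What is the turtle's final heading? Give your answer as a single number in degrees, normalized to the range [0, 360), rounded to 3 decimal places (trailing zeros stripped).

Answer: 114

Derivation:
Executing turtle program step by step:
Start: pos=(0,0), heading=0, pen down
FD 7: (0,0) -> (7,0) [heading=0, draw]
LT 15: heading 0 -> 15
RT 45: heading 15 -> 330
REPEAT 3 [
  -- iteration 1/3 --
  FD 19: (7,0) -> (23.454,-9.5) [heading=330, draw]
  LT 108: heading 330 -> 78
  FD 20: (23.454,-9.5) -> (27.613,10.063) [heading=78, draw]
  REPEAT 4 [
    -- iteration 1/4 --
    LT 15: heading 78 -> 93
    FD 12: (27.613,10.063) -> (26.985,22.047) [heading=93, draw]
    FD 11: (26.985,22.047) -> (26.409,33.031) [heading=93, draw]
    -- iteration 2/4 --
    LT 15: heading 93 -> 108
    FD 12: (26.409,33.031) -> (22.701,44.444) [heading=108, draw]
    FD 11: (22.701,44.444) -> (19.302,54.906) [heading=108, draw]
    -- iteration 3/4 --
    LT 15: heading 108 -> 123
    FD 12: (19.302,54.906) -> (12.766,64.97) [heading=123, draw]
    FD 11: (12.766,64.97) -> (6.775,74.195) [heading=123, draw]
    -- iteration 4/4 --
    LT 15: heading 123 -> 138
    FD 12: (6.775,74.195) -> (-2.143,82.225) [heading=138, draw]
    FD 11: (-2.143,82.225) -> (-10.317,89.585) [heading=138, draw]
  ]
  -- iteration 2/3 --
  FD 19: (-10.317,89.585) -> (-24.437,102.299) [heading=138, draw]
  LT 108: heading 138 -> 246
  FD 20: (-24.437,102.299) -> (-32.572,84.028) [heading=246, draw]
  REPEAT 4 [
    -- iteration 1/4 --
    LT 15: heading 246 -> 261
    FD 12: (-32.572,84.028) -> (-34.449,72.175) [heading=261, draw]
    FD 11: (-34.449,72.175) -> (-36.17,61.311) [heading=261, draw]
    -- iteration 2/4 --
    LT 15: heading 261 -> 276
    FD 12: (-36.17,61.311) -> (-34.916,49.377) [heading=276, draw]
    FD 11: (-34.916,49.377) -> (-33.766,38.437) [heading=276, draw]
    -- iteration 3/4 --
    LT 15: heading 276 -> 291
    FD 12: (-33.766,38.437) -> (-29.465,27.234) [heading=291, draw]
    FD 11: (-29.465,27.234) -> (-25.523,16.965) [heading=291, draw]
    -- iteration 4/4 --
    LT 15: heading 291 -> 306
    FD 12: (-25.523,16.965) -> (-18.47,7.256) [heading=306, draw]
    FD 11: (-18.47,7.256) -> (-12.004,-1.643) [heading=306, draw]
  ]
  -- iteration 3/3 --
  FD 19: (-12.004,-1.643) -> (-0.836,-17.014) [heading=306, draw]
  LT 108: heading 306 -> 54
  FD 20: (-0.836,-17.014) -> (10.919,-0.834) [heading=54, draw]
  REPEAT 4 [
    -- iteration 1/4 --
    LT 15: heading 54 -> 69
    FD 12: (10.919,-0.834) -> (15.22,10.369) [heading=69, draw]
    FD 11: (15.22,10.369) -> (19.162,20.639) [heading=69, draw]
    -- iteration 2/4 --
    LT 15: heading 69 -> 84
    FD 12: (19.162,20.639) -> (20.416,32.573) [heading=84, draw]
    FD 11: (20.416,32.573) -> (21.566,43.513) [heading=84, draw]
    -- iteration 3/4 --
    LT 15: heading 84 -> 99
    FD 12: (21.566,43.513) -> (19.689,55.365) [heading=99, draw]
    FD 11: (19.689,55.365) -> (17.968,66.229) [heading=99, draw]
    -- iteration 4/4 --
    LT 15: heading 99 -> 114
    FD 12: (17.968,66.229) -> (13.087,77.192) [heading=114, draw]
    FD 11: (13.087,77.192) -> (8.613,87.241) [heading=114, draw]
  ]
]
FD 4: (8.613,87.241) -> (6.986,90.895) [heading=114, draw]
FD 13: (6.986,90.895) -> (1.699,102.771) [heading=114, draw]
FD 20: (1.699,102.771) -> (-6.436,121.042) [heading=114, draw]
PU: pen up
Final: pos=(-6.436,121.042), heading=114, 34 segment(s) drawn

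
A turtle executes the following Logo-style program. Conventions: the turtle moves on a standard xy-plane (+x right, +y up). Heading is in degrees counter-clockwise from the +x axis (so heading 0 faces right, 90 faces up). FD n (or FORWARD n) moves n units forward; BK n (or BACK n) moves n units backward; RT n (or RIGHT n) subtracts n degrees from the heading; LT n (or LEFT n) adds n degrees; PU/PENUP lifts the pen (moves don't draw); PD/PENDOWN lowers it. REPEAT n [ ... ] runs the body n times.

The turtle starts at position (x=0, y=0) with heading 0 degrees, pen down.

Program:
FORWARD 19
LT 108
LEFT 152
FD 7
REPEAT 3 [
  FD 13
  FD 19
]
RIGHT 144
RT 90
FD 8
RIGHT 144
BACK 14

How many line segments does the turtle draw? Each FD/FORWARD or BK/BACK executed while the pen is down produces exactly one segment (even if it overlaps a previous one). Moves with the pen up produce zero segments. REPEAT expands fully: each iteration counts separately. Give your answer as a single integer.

Answer: 10

Derivation:
Executing turtle program step by step:
Start: pos=(0,0), heading=0, pen down
FD 19: (0,0) -> (19,0) [heading=0, draw]
LT 108: heading 0 -> 108
LT 152: heading 108 -> 260
FD 7: (19,0) -> (17.784,-6.894) [heading=260, draw]
REPEAT 3 [
  -- iteration 1/3 --
  FD 13: (17.784,-6.894) -> (15.527,-19.696) [heading=260, draw]
  FD 19: (15.527,-19.696) -> (12.228,-38.408) [heading=260, draw]
  -- iteration 2/3 --
  FD 13: (12.228,-38.408) -> (9.97,-51.21) [heading=260, draw]
  FD 19: (9.97,-51.21) -> (6.671,-69.921) [heading=260, draw]
  -- iteration 3/3 --
  FD 13: (6.671,-69.921) -> (4.414,-82.724) [heading=260, draw]
  FD 19: (4.414,-82.724) -> (1.114,-101.435) [heading=260, draw]
]
RT 144: heading 260 -> 116
RT 90: heading 116 -> 26
FD 8: (1.114,-101.435) -> (8.305,-97.928) [heading=26, draw]
RT 144: heading 26 -> 242
BK 14: (8.305,-97.928) -> (14.877,-85.567) [heading=242, draw]
Final: pos=(14.877,-85.567), heading=242, 10 segment(s) drawn
Segments drawn: 10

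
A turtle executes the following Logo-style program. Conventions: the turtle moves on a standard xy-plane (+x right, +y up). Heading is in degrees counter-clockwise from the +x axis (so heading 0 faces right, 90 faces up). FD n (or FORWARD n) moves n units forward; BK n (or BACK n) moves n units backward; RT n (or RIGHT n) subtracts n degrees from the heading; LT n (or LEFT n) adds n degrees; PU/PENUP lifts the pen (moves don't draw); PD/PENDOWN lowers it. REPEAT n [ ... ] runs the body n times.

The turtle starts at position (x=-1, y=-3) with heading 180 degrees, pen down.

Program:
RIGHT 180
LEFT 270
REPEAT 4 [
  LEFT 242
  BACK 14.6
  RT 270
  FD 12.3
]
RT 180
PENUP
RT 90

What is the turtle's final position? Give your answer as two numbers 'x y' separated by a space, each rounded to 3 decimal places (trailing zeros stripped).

Answer: -23.497 -64.432

Derivation:
Executing turtle program step by step:
Start: pos=(-1,-3), heading=180, pen down
RT 180: heading 180 -> 0
LT 270: heading 0 -> 270
REPEAT 4 [
  -- iteration 1/4 --
  LT 242: heading 270 -> 152
  BK 14.6: (-1,-3) -> (11.891,-9.854) [heading=152, draw]
  RT 270: heading 152 -> 242
  FD 12.3: (11.891,-9.854) -> (6.117,-20.715) [heading=242, draw]
  -- iteration 2/4 --
  LT 242: heading 242 -> 124
  BK 14.6: (6.117,-20.715) -> (14.281,-32.818) [heading=124, draw]
  RT 270: heading 124 -> 214
  FD 12.3: (14.281,-32.818) -> (4.084,-39.697) [heading=214, draw]
  -- iteration 3/4 --
  LT 242: heading 214 -> 96
  BK 14.6: (4.084,-39.697) -> (5.61,-54.217) [heading=96, draw]
  RT 270: heading 96 -> 186
  FD 12.3: (5.61,-54.217) -> (-6.623,-55.502) [heading=186, draw]
  -- iteration 4/4 --
  LT 242: heading 186 -> 68
  BK 14.6: (-6.623,-55.502) -> (-12.092,-69.039) [heading=68, draw]
  RT 270: heading 68 -> 158
  FD 12.3: (-12.092,-69.039) -> (-23.497,-64.432) [heading=158, draw]
]
RT 180: heading 158 -> 338
PU: pen up
RT 90: heading 338 -> 248
Final: pos=(-23.497,-64.432), heading=248, 8 segment(s) drawn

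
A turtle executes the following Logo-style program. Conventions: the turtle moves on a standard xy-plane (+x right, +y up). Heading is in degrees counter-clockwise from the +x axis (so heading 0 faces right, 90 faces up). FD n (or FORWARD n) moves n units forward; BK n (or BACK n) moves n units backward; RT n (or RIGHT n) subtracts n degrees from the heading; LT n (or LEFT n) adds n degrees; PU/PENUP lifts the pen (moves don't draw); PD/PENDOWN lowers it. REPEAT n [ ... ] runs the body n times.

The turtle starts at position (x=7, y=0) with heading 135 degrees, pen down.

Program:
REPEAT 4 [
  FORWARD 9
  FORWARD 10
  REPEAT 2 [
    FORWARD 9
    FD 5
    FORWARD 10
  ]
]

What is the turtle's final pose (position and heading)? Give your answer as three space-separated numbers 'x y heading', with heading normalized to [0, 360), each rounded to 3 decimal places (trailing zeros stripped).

Answer: -182.505 189.505 135

Derivation:
Executing turtle program step by step:
Start: pos=(7,0), heading=135, pen down
REPEAT 4 [
  -- iteration 1/4 --
  FD 9: (7,0) -> (0.636,6.364) [heading=135, draw]
  FD 10: (0.636,6.364) -> (-6.435,13.435) [heading=135, draw]
  REPEAT 2 [
    -- iteration 1/2 --
    FD 9: (-6.435,13.435) -> (-12.799,19.799) [heading=135, draw]
    FD 5: (-12.799,19.799) -> (-16.335,23.335) [heading=135, draw]
    FD 10: (-16.335,23.335) -> (-23.406,30.406) [heading=135, draw]
    -- iteration 2/2 --
    FD 9: (-23.406,30.406) -> (-29.77,36.77) [heading=135, draw]
    FD 5: (-29.77,36.77) -> (-33.305,40.305) [heading=135, draw]
    FD 10: (-33.305,40.305) -> (-40.376,47.376) [heading=135, draw]
  ]
  -- iteration 2/4 --
  FD 9: (-40.376,47.376) -> (-46.74,53.74) [heading=135, draw]
  FD 10: (-46.74,53.74) -> (-53.811,60.811) [heading=135, draw]
  REPEAT 2 [
    -- iteration 1/2 --
    FD 9: (-53.811,60.811) -> (-60.175,67.175) [heading=135, draw]
    FD 5: (-60.175,67.175) -> (-63.711,70.711) [heading=135, draw]
    FD 10: (-63.711,70.711) -> (-70.782,77.782) [heading=135, draw]
    -- iteration 2/2 --
    FD 9: (-70.782,77.782) -> (-77.146,84.146) [heading=135, draw]
    FD 5: (-77.146,84.146) -> (-80.681,87.681) [heading=135, draw]
    FD 10: (-80.681,87.681) -> (-87.752,94.752) [heading=135, draw]
  ]
  -- iteration 3/4 --
  FD 9: (-87.752,94.752) -> (-94.116,101.116) [heading=135, draw]
  FD 10: (-94.116,101.116) -> (-101.187,108.187) [heading=135, draw]
  REPEAT 2 [
    -- iteration 1/2 --
    FD 9: (-101.187,108.187) -> (-107.551,114.551) [heading=135, draw]
    FD 5: (-107.551,114.551) -> (-111.087,118.087) [heading=135, draw]
    FD 10: (-111.087,118.087) -> (-118.158,125.158) [heading=135, draw]
    -- iteration 2/2 --
    FD 9: (-118.158,125.158) -> (-124.522,131.522) [heading=135, draw]
    FD 5: (-124.522,131.522) -> (-128.057,135.057) [heading=135, draw]
    FD 10: (-128.057,135.057) -> (-135.128,142.128) [heading=135, draw]
  ]
  -- iteration 4/4 --
  FD 9: (-135.128,142.128) -> (-141.492,148.492) [heading=135, draw]
  FD 10: (-141.492,148.492) -> (-148.563,155.563) [heading=135, draw]
  REPEAT 2 [
    -- iteration 1/2 --
    FD 9: (-148.563,155.563) -> (-154.927,161.927) [heading=135, draw]
    FD 5: (-154.927,161.927) -> (-158.463,165.463) [heading=135, draw]
    FD 10: (-158.463,165.463) -> (-165.534,172.534) [heading=135, draw]
    -- iteration 2/2 --
    FD 9: (-165.534,172.534) -> (-171.898,178.898) [heading=135, draw]
    FD 5: (-171.898,178.898) -> (-175.434,182.434) [heading=135, draw]
    FD 10: (-175.434,182.434) -> (-182.505,189.505) [heading=135, draw]
  ]
]
Final: pos=(-182.505,189.505), heading=135, 32 segment(s) drawn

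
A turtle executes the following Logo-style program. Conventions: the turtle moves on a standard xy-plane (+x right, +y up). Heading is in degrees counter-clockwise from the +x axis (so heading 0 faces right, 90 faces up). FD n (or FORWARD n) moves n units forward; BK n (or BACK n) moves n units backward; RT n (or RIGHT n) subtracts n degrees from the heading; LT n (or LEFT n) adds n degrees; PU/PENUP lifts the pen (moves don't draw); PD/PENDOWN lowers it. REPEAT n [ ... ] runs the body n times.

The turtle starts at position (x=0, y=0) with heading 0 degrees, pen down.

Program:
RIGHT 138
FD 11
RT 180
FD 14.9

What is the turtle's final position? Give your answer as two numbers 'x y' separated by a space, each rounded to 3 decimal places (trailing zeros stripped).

Answer: 2.898 2.61

Derivation:
Executing turtle program step by step:
Start: pos=(0,0), heading=0, pen down
RT 138: heading 0 -> 222
FD 11: (0,0) -> (-8.175,-7.36) [heading=222, draw]
RT 180: heading 222 -> 42
FD 14.9: (-8.175,-7.36) -> (2.898,2.61) [heading=42, draw]
Final: pos=(2.898,2.61), heading=42, 2 segment(s) drawn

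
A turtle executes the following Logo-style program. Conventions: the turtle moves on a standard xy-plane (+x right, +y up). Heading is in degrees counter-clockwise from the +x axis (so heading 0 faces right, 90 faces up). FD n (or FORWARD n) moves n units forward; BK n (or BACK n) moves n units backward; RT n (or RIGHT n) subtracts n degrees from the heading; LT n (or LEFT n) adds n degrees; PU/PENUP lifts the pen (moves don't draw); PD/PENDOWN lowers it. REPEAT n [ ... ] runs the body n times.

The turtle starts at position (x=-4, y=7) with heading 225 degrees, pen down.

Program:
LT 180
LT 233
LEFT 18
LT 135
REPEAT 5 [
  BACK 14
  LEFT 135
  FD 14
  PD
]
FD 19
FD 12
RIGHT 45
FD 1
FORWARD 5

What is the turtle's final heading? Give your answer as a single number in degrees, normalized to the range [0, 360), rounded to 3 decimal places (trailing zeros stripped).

Executing turtle program step by step:
Start: pos=(-4,7), heading=225, pen down
LT 180: heading 225 -> 45
LT 233: heading 45 -> 278
LT 18: heading 278 -> 296
LT 135: heading 296 -> 71
REPEAT 5 [
  -- iteration 1/5 --
  BK 14: (-4,7) -> (-8.558,-6.237) [heading=71, draw]
  LT 135: heading 71 -> 206
  FD 14: (-8.558,-6.237) -> (-21.141,-12.374) [heading=206, draw]
  PD: pen down
  -- iteration 2/5 --
  BK 14: (-21.141,-12.374) -> (-8.558,-6.237) [heading=206, draw]
  LT 135: heading 206 -> 341
  FD 14: (-8.558,-6.237) -> (4.679,-10.795) [heading=341, draw]
  PD: pen down
  -- iteration 3/5 --
  BK 14: (4.679,-10.795) -> (-8.558,-6.237) [heading=341, draw]
  LT 135: heading 341 -> 116
  FD 14: (-8.558,-6.237) -> (-14.695,6.346) [heading=116, draw]
  PD: pen down
  -- iteration 4/5 --
  BK 14: (-14.695,6.346) -> (-8.558,-6.237) [heading=116, draw]
  LT 135: heading 116 -> 251
  FD 14: (-8.558,-6.237) -> (-13.116,-19.475) [heading=251, draw]
  PD: pen down
  -- iteration 5/5 --
  BK 14: (-13.116,-19.475) -> (-8.558,-6.237) [heading=251, draw]
  LT 135: heading 251 -> 26
  FD 14: (-8.558,-6.237) -> (4.025,-0.1) [heading=26, draw]
  PD: pen down
]
FD 19: (4.025,-0.1) -> (21.102,8.229) [heading=26, draw]
FD 12: (21.102,8.229) -> (31.888,13.489) [heading=26, draw]
RT 45: heading 26 -> 341
FD 1: (31.888,13.489) -> (32.833,13.164) [heading=341, draw]
FD 5: (32.833,13.164) -> (37.561,11.536) [heading=341, draw]
Final: pos=(37.561,11.536), heading=341, 14 segment(s) drawn

Answer: 341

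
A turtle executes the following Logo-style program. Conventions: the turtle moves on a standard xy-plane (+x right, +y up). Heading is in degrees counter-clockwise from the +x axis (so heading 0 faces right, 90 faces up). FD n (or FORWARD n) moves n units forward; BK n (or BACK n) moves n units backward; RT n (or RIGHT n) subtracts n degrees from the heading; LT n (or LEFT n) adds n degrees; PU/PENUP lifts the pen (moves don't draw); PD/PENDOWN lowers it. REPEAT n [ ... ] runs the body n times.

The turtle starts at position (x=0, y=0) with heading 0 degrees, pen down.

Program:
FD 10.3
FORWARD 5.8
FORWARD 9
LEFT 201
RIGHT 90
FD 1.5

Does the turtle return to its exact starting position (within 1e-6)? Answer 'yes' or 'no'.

Executing turtle program step by step:
Start: pos=(0,0), heading=0, pen down
FD 10.3: (0,0) -> (10.3,0) [heading=0, draw]
FD 5.8: (10.3,0) -> (16.1,0) [heading=0, draw]
FD 9: (16.1,0) -> (25.1,0) [heading=0, draw]
LT 201: heading 0 -> 201
RT 90: heading 201 -> 111
FD 1.5: (25.1,0) -> (24.562,1.4) [heading=111, draw]
Final: pos=(24.562,1.4), heading=111, 4 segment(s) drawn

Start position: (0, 0)
Final position: (24.562, 1.4)
Distance = 24.602; >= 1e-6 -> NOT closed

Answer: no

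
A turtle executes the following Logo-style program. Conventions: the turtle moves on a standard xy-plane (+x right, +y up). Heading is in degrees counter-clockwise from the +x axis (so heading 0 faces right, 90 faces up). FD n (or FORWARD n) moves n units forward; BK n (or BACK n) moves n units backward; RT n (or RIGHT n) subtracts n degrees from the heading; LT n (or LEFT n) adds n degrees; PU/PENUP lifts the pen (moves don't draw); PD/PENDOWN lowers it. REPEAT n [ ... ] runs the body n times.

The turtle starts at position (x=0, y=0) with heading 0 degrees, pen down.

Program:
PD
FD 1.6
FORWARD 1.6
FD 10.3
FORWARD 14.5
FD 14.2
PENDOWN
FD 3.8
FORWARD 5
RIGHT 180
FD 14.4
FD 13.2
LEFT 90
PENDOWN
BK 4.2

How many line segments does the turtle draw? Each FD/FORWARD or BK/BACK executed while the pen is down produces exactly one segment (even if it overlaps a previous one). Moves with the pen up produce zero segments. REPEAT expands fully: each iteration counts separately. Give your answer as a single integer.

Answer: 10

Derivation:
Executing turtle program step by step:
Start: pos=(0,0), heading=0, pen down
PD: pen down
FD 1.6: (0,0) -> (1.6,0) [heading=0, draw]
FD 1.6: (1.6,0) -> (3.2,0) [heading=0, draw]
FD 10.3: (3.2,0) -> (13.5,0) [heading=0, draw]
FD 14.5: (13.5,0) -> (28,0) [heading=0, draw]
FD 14.2: (28,0) -> (42.2,0) [heading=0, draw]
PD: pen down
FD 3.8: (42.2,0) -> (46,0) [heading=0, draw]
FD 5: (46,0) -> (51,0) [heading=0, draw]
RT 180: heading 0 -> 180
FD 14.4: (51,0) -> (36.6,0) [heading=180, draw]
FD 13.2: (36.6,0) -> (23.4,0) [heading=180, draw]
LT 90: heading 180 -> 270
PD: pen down
BK 4.2: (23.4,0) -> (23.4,4.2) [heading=270, draw]
Final: pos=(23.4,4.2), heading=270, 10 segment(s) drawn
Segments drawn: 10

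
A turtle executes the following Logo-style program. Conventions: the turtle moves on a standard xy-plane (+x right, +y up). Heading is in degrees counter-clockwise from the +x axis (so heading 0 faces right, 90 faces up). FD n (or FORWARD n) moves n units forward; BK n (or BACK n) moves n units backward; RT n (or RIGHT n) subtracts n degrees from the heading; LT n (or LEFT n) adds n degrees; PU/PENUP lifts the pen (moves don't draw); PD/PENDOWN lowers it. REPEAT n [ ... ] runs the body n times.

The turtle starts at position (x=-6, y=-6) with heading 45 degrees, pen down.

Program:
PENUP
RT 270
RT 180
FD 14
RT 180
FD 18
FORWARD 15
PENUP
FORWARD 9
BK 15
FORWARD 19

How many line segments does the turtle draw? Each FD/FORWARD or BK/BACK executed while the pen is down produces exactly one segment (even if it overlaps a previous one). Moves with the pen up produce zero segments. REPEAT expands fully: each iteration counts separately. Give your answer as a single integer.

Executing turtle program step by step:
Start: pos=(-6,-6), heading=45, pen down
PU: pen up
RT 270: heading 45 -> 135
RT 180: heading 135 -> 315
FD 14: (-6,-6) -> (3.899,-15.899) [heading=315, move]
RT 180: heading 315 -> 135
FD 18: (3.899,-15.899) -> (-8.828,-3.172) [heading=135, move]
FD 15: (-8.828,-3.172) -> (-19.435,7.435) [heading=135, move]
PU: pen up
FD 9: (-19.435,7.435) -> (-25.799,13.799) [heading=135, move]
BK 15: (-25.799,13.799) -> (-15.192,3.192) [heading=135, move]
FD 19: (-15.192,3.192) -> (-28.627,16.627) [heading=135, move]
Final: pos=(-28.627,16.627), heading=135, 0 segment(s) drawn
Segments drawn: 0

Answer: 0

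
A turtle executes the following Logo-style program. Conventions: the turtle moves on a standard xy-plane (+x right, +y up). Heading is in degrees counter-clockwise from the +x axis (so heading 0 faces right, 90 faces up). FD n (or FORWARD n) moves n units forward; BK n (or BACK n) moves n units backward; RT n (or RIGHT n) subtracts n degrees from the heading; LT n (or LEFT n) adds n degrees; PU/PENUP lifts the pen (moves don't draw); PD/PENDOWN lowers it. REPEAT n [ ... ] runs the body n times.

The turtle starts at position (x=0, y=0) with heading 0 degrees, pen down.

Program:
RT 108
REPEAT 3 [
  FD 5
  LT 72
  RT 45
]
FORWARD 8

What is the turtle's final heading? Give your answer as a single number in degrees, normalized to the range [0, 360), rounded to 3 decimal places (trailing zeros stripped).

Executing turtle program step by step:
Start: pos=(0,0), heading=0, pen down
RT 108: heading 0 -> 252
REPEAT 3 [
  -- iteration 1/3 --
  FD 5: (0,0) -> (-1.545,-4.755) [heading=252, draw]
  LT 72: heading 252 -> 324
  RT 45: heading 324 -> 279
  -- iteration 2/3 --
  FD 5: (-1.545,-4.755) -> (-0.763,-9.694) [heading=279, draw]
  LT 72: heading 279 -> 351
  RT 45: heading 351 -> 306
  -- iteration 3/3 --
  FD 5: (-0.763,-9.694) -> (2.176,-13.739) [heading=306, draw]
  LT 72: heading 306 -> 18
  RT 45: heading 18 -> 333
]
FD 8: (2.176,-13.739) -> (9.304,-17.371) [heading=333, draw]
Final: pos=(9.304,-17.371), heading=333, 4 segment(s) drawn

Answer: 333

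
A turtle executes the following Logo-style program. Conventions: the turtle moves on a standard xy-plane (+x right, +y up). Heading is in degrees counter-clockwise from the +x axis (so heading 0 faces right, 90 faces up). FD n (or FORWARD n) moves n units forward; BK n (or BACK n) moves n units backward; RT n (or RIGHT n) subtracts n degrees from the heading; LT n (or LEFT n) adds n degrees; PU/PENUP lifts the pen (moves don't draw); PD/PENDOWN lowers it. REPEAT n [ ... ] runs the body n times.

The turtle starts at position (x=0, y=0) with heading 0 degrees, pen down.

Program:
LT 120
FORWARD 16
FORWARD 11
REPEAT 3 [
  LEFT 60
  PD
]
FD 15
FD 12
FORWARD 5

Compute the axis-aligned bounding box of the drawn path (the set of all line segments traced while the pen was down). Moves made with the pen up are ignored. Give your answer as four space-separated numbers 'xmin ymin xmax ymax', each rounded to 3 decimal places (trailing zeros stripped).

Executing turtle program step by step:
Start: pos=(0,0), heading=0, pen down
LT 120: heading 0 -> 120
FD 16: (0,0) -> (-8,13.856) [heading=120, draw]
FD 11: (-8,13.856) -> (-13.5,23.383) [heading=120, draw]
REPEAT 3 [
  -- iteration 1/3 --
  LT 60: heading 120 -> 180
  PD: pen down
  -- iteration 2/3 --
  LT 60: heading 180 -> 240
  PD: pen down
  -- iteration 3/3 --
  LT 60: heading 240 -> 300
  PD: pen down
]
FD 15: (-13.5,23.383) -> (-6,10.392) [heading=300, draw]
FD 12: (-6,10.392) -> (0,0) [heading=300, draw]
FD 5: (0,0) -> (2.5,-4.33) [heading=300, draw]
Final: pos=(2.5,-4.33), heading=300, 5 segment(s) drawn

Segment endpoints: x in {-13.5, -8, -6, 0, 0, 2.5}, y in {-4.33, 0, 0, 10.392, 13.856, 23.383}
xmin=-13.5, ymin=-4.33, xmax=2.5, ymax=23.383

Answer: -13.5 -4.33 2.5 23.383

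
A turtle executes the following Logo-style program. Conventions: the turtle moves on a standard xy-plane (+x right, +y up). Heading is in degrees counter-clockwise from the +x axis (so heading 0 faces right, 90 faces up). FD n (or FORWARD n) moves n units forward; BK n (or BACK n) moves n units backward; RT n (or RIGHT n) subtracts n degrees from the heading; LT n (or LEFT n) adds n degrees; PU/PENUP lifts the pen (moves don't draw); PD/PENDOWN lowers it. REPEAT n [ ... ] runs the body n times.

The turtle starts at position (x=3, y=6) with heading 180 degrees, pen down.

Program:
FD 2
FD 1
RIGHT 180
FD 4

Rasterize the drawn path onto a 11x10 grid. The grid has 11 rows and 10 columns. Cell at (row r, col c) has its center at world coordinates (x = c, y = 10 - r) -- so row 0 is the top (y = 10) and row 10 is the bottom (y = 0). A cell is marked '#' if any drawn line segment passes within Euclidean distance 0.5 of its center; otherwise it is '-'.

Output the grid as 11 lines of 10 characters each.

Answer: ----------
----------
----------
----------
#####-----
----------
----------
----------
----------
----------
----------

Derivation:
Segment 0: (3,6) -> (1,6)
Segment 1: (1,6) -> (0,6)
Segment 2: (0,6) -> (4,6)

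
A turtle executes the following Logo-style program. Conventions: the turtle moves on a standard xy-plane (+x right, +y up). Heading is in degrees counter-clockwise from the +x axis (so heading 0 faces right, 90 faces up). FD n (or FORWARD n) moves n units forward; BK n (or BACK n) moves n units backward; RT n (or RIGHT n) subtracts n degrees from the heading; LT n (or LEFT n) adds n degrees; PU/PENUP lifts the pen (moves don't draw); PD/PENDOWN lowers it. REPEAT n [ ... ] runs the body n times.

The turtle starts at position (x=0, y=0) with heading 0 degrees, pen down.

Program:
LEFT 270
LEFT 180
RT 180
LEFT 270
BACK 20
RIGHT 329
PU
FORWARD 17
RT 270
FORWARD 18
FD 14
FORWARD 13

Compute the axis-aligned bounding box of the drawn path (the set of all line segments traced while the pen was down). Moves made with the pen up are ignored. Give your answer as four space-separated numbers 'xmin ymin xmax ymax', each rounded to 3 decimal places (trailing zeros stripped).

Executing turtle program step by step:
Start: pos=(0,0), heading=0, pen down
LT 270: heading 0 -> 270
LT 180: heading 270 -> 90
RT 180: heading 90 -> 270
LT 270: heading 270 -> 180
BK 20: (0,0) -> (20,0) [heading=180, draw]
RT 329: heading 180 -> 211
PU: pen up
FD 17: (20,0) -> (5.428,-8.756) [heading=211, move]
RT 270: heading 211 -> 301
FD 18: (5.428,-8.756) -> (14.699,-24.185) [heading=301, move]
FD 14: (14.699,-24.185) -> (21.909,-36.185) [heading=301, move]
FD 13: (21.909,-36.185) -> (28.605,-47.328) [heading=301, move]
Final: pos=(28.605,-47.328), heading=301, 1 segment(s) drawn

Segment endpoints: x in {0, 20}, y in {0, 0}
xmin=0, ymin=0, xmax=20, ymax=0

Answer: 0 0 20 0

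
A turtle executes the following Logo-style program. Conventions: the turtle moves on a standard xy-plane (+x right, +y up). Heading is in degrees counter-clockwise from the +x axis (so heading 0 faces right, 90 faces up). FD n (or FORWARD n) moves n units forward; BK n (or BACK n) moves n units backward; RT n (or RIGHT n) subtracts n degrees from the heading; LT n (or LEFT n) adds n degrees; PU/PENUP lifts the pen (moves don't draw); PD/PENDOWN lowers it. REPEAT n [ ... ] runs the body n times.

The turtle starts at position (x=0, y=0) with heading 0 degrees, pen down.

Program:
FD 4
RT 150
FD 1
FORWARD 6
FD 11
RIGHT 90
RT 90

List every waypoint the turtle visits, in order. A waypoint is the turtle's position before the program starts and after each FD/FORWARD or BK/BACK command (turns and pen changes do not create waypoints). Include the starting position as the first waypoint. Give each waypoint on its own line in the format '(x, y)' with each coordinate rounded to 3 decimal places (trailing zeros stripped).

Answer: (0, 0)
(4, 0)
(3.134, -0.5)
(-2.062, -3.5)
(-11.588, -9)

Derivation:
Executing turtle program step by step:
Start: pos=(0,0), heading=0, pen down
FD 4: (0,0) -> (4,0) [heading=0, draw]
RT 150: heading 0 -> 210
FD 1: (4,0) -> (3.134,-0.5) [heading=210, draw]
FD 6: (3.134,-0.5) -> (-2.062,-3.5) [heading=210, draw]
FD 11: (-2.062,-3.5) -> (-11.588,-9) [heading=210, draw]
RT 90: heading 210 -> 120
RT 90: heading 120 -> 30
Final: pos=(-11.588,-9), heading=30, 4 segment(s) drawn
Waypoints (5 total):
(0, 0)
(4, 0)
(3.134, -0.5)
(-2.062, -3.5)
(-11.588, -9)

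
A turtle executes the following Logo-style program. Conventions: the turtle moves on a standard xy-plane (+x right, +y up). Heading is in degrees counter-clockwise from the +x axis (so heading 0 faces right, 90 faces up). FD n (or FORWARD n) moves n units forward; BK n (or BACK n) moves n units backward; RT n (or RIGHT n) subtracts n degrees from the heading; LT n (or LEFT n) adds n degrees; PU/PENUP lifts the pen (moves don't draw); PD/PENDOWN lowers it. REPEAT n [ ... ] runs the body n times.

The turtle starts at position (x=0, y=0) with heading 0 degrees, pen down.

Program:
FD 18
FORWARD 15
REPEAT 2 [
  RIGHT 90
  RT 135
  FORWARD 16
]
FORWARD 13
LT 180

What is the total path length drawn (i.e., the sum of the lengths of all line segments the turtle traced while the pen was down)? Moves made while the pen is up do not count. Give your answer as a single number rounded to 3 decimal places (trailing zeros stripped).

Answer: 78

Derivation:
Executing turtle program step by step:
Start: pos=(0,0), heading=0, pen down
FD 18: (0,0) -> (18,0) [heading=0, draw]
FD 15: (18,0) -> (33,0) [heading=0, draw]
REPEAT 2 [
  -- iteration 1/2 --
  RT 90: heading 0 -> 270
  RT 135: heading 270 -> 135
  FD 16: (33,0) -> (21.686,11.314) [heading=135, draw]
  -- iteration 2/2 --
  RT 90: heading 135 -> 45
  RT 135: heading 45 -> 270
  FD 16: (21.686,11.314) -> (21.686,-4.686) [heading=270, draw]
]
FD 13: (21.686,-4.686) -> (21.686,-17.686) [heading=270, draw]
LT 180: heading 270 -> 90
Final: pos=(21.686,-17.686), heading=90, 5 segment(s) drawn

Segment lengths:
  seg 1: (0,0) -> (18,0), length = 18
  seg 2: (18,0) -> (33,0), length = 15
  seg 3: (33,0) -> (21.686,11.314), length = 16
  seg 4: (21.686,11.314) -> (21.686,-4.686), length = 16
  seg 5: (21.686,-4.686) -> (21.686,-17.686), length = 13
Total = 78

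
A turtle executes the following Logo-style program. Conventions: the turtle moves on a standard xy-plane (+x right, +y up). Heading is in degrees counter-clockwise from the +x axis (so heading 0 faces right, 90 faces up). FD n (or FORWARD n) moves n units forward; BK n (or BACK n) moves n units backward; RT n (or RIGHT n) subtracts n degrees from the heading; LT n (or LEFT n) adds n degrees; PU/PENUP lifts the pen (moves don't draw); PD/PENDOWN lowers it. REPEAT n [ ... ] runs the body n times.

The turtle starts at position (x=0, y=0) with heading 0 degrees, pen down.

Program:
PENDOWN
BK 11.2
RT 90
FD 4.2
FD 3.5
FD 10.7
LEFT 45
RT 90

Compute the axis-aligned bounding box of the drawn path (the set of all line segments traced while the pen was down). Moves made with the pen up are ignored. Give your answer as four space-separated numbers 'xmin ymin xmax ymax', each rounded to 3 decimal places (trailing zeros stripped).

Executing turtle program step by step:
Start: pos=(0,0), heading=0, pen down
PD: pen down
BK 11.2: (0,0) -> (-11.2,0) [heading=0, draw]
RT 90: heading 0 -> 270
FD 4.2: (-11.2,0) -> (-11.2,-4.2) [heading=270, draw]
FD 3.5: (-11.2,-4.2) -> (-11.2,-7.7) [heading=270, draw]
FD 10.7: (-11.2,-7.7) -> (-11.2,-18.4) [heading=270, draw]
LT 45: heading 270 -> 315
RT 90: heading 315 -> 225
Final: pos=(-11.2,-18.4), heading=225, 4 segment(s) drawn

Segment endpoints: x in {-11.2, 0}, y in {-18.4, -7.7, -4.2, 0}
xmin=-11.2, ymin=-18.4, xmax=0, ymax=0

Answer: -11.2 -18.4 0 0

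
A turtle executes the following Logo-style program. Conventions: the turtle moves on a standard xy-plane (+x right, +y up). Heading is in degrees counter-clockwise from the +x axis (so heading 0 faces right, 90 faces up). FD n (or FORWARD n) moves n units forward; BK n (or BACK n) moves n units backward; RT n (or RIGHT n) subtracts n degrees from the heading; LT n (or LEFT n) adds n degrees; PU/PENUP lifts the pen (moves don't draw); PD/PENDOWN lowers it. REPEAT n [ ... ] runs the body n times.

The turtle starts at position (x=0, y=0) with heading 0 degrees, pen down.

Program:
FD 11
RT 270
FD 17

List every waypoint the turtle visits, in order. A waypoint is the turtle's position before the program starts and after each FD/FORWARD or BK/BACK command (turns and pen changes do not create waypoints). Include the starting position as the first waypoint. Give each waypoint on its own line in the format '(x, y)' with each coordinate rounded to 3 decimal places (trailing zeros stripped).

Executing turtle program step by step:
Start: pos=(0,0), heading=0, pen down
FD 11: (0,0) -> (11,0) [heading=0, draw]
RT 270: heading 0 -> 90
FD 17: (11,0) -> (11,17) [heading=90, draw]
Final: pos=(11,17), heading=90, 2 segment(s) drawn
Waypoints (3 total):
(0, 0)
(11, 0)
(11, 17)

Answer: (0, 0)
(11, 0)
(11, 17)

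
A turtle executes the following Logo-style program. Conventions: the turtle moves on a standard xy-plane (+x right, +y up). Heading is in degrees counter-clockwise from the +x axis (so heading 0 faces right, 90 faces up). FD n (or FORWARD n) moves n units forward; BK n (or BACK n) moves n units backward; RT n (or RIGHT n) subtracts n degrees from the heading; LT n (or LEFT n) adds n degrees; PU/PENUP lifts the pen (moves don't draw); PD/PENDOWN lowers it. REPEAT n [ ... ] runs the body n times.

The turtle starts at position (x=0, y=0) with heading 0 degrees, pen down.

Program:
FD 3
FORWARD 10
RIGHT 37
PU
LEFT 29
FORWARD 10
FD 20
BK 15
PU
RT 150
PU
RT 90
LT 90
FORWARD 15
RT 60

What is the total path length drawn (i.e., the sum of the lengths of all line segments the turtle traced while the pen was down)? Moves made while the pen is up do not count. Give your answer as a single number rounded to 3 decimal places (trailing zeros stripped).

Answer: 13

Derivation:
Executing turtle program step by step:
Start: pos=(0,0), heading=0, pen down
FD 3: (0,0) -> (3,0) [heading=0, draw]
FD 10: (3,0) -> (13,0) [heading=0, draw]
RT 37: heading 0 -> 323
PU: pen up
LT 29: heading 323 -> 352
FD 10: (13,0) -> (22.903,-1.392) [heading=352, move]
FD 20: (22.903,-1.392) -> (42.708,-4.175) [heading=352, move]
BK 15: (42.708,-4.175) -> (27.854,-2.088) [heading=352, move]
PU: pen up
RT 150: heading 352 -> 202
PU: pen up
RT 90: heading 202 -> 112
LT 90: heading 112 -> 202
FD 15: (27.854,-2.088) -> (13.946,-7.707) [heading=202, move]
RT 60: heading 202 -> 142
Final: pos=(13.946,-7.707), heading=142, 2 segment(s) drawn

Segment lengths:
  seg 1: (0,0) -> (3,0), length = 3
  seg 2: (3,0) -> (13,0), length = 10
Total = 13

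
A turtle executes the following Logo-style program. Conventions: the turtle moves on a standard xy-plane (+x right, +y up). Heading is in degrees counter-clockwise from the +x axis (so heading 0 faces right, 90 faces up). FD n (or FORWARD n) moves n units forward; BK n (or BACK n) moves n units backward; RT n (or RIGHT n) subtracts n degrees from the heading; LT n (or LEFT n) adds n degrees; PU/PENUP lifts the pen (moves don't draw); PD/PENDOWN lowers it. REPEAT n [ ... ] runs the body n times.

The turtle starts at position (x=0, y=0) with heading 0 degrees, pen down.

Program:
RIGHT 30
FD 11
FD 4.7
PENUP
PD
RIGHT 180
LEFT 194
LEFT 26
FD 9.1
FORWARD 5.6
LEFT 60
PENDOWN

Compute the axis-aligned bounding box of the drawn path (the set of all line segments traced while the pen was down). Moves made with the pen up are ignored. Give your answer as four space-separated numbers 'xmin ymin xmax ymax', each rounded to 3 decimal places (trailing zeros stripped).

Answer: 0 -7.85 28.073 0

Derivation:
Executing turtle program step by step:
Start: pos=(0,0), heading=0, pen down
RT 30: heading 0 -> 330
FD 11: (0,0) -> (9.526,-5.5) [heading=330, draw]
FD 4.7: (9.526,-5.5) -> (13.597,-7.85) [heading=330, draw]
PU: pen up
PD: pen down
RT 180: heading 330 -> 150
LT 194: heading 150 -> 344
LT 26: heading 344 -> 10
FD 9.1: (13.597,-7.85) -> (22.558,-6.27) [heading=10, draw]
FD 5.6: (22.558,-6.27) -> (28.073,-5.297) [heading=10, draw]
LT 60: heading 10 -> 70
PD: pen down
Final: pos=(28.073,-5.297), heading=70, 4 segment(s) drawn

Segment endpoints: x in {0, 9.526, 13.597, 22.558, 28.073}, y in {-7.85, -6.27, -5.5, -5.297, 0}
xmin=0, ymin=-7.85, xmax=28.073, ymax=0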